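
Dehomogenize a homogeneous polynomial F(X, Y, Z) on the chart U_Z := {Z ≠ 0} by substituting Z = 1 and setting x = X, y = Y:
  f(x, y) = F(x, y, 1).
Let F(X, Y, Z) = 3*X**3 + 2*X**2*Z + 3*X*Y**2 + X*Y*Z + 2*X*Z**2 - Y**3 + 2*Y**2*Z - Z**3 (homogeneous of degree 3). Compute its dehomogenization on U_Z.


f(x, y) = 3*x**3 + 2*x**2 + 3*x*y**2 + x*y + 2*x - y**3 + 2*y**2 - 1

On U_Z we set Z = 1. Each monomial c·X^i·Y^j·Z^k in F becomes c·x^i·y^j·1^k = c·x^i·y^j.
Substituting Z = 1: F(X, Y, 1) = 3*x**3 + 2*x**2 + 3*x*y**2 + x*y + 2*x - y**3 + 2*y**2 - 1.
Note: deg(f) ≤ deg(F) = 3; strict inequality happens when F is divisible by Z (lost terms).


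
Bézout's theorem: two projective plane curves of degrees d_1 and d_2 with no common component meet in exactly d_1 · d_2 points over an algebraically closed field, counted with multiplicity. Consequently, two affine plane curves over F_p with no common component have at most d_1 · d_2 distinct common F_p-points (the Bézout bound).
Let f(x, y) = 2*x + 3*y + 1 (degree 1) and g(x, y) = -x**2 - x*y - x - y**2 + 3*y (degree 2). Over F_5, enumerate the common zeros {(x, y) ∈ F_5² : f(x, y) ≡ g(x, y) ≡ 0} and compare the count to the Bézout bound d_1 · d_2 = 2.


Common zeros: {(0, 3), (1, 4)}; count = 2; Bézout bound = 2.

deg(f) = 1, deg(g) = 2, so Bézout bound = 2.
Scan x ∈ F_5. For each x, list the y ∈ F_5 with f(x, y) ≡ 0 and those with g(x, y) ≡ 0 (mod 5); the common zeros in that column are the intersection.
  x = 0: f ≡ 0 at y ∈ {3}; g ≡ 0 at y ∈ {0, 3}; common: {3}.
  x = 1: f ≡ 0 at y ∈ {4}; g ≡ 0 at y ∈ {3, 4}; common: {4}.
  x = 2: f ≡ 0 at y ∈ {0}; g ≡ 0 at y ∈ ∅; common: ∅.
  x = 3: f ≡ 0 at y ∈ {1}; g ≡ 0 at y ∈ ∅; common: ∅.
  x = 4: f ≡ 0 at y ∈ {2}; g ≡ 0 at y ∈ {0, 4}; common: ∅.
Collecting: common zeros = {(0, 3), (1, 4)}, so the count is 2.
Comparison with the Bézout bound: 2 ≤ 2 = deg(f)·deg(g), as expected for curves with no common component (the bound is attained).


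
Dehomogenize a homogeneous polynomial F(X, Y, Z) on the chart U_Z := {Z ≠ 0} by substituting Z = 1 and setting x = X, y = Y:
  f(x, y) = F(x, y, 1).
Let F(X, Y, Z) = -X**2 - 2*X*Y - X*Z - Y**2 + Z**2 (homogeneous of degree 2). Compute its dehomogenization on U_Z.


f(x, y) = -x**2 - 2*x*y - x - y**2 + 1

On U_Z we set Z = 1. Each monomial c·X^i·Y^j·Z^k in F becomes c·x^i·y^j·1^k = c·x^i·y^j.
Substituting Z = 1: F(X, Y, 1) = -x**2 - 2*x*y - x - y**2 + 1.
Note: deg(f) ≤ deg(F) = 2; strict inequality happens when F is divisible by Z (lost terms).


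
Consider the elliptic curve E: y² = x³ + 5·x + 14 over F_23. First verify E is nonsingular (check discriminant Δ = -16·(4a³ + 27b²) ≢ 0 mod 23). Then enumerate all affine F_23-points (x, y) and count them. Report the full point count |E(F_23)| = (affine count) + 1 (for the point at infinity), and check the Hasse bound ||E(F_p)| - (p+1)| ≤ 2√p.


Affine points = {(2, 3), (2, 20), (4, 11), (4, 12), (5, 7), (5, 16), (7, 1), (7, 22), (9, 11), (9, 12), (10, 11), (10, 12), (12, 10), (12, 13), (16, 2), (16, 21), (18, 5), (18, 18), (20, 8), (20, 15), (22, 10), (22, 13)}; affine count = 22; |E(F_23)| = 23.

Discriminant check: Δ ∝ 4a³ + 27b² = 4·5³ + 27·14² = 4·125 + 27·196 ≡ 19 (mod 23). Nonzero ⇒ E is nonsingular.
For each x ∈ F_23, compute rhs = x³ + 5·x + 14 mod 23, then count y ∈ F_23 with y² ≡ rhs.
  x = 0: rhs = 14, matching y values: none (0 points).
  x = 1: rhs = 20, matching y values: none (0 points).
  x = 2: rhs = 9, matching y values: 3, 20 (2 points).
  x = 3: rhs = 10, matching y values: none (0 points).
  x = 4: rhs = 6, matching y values: 11, 12 (2 points).
  x = 5: rhs = 3, matching y values: 7, 16 (2 points).
  x = 6: rhs = 7, matching y values: none (0 points).
  x = 7: rhs = 1, matching y values: 1, 22 (2 points).
  x = 8: rhs = 14, matching y values: none (0 points).
  x = 9: rhs = 6, matching y values: 11, 12 (2 points).
  x = 10: rhs = 6, matching y values: 11, 12 (2 points).
  x = 11: rhs = 20, matching y values: none (0 points).
  x = 12: rhs = 8, matching y values: 10, 13 (2 points).
  x = 13: rhs = 22, matching y values: none (0 points).
  x = 14: rhs = 22, matching y values: none (0 points).
  x = 15: rhs = 14, matching y values: none (0 points).
  x = 16: rhs = 4, matching y values: 2, 21 (2 points).
  x = 17: rhs = 21, matching y values: none (0 points).
  x = 18: rhs = 2, matching y values: 5, 18 (2 points).
  x = 19: rhs = 22, matching y values: none (0 points).
  x = 20: rhs = 18, matching y values: 8, 15 (2 points).
  x = 21: rhs = 19, matching y values: none (0 points).
  x = 22: rhs = 8, matching y values: 10, 13 (2 points).
Total affine count: 22.
Full point count |E(F_23)| = 22 + 1 = 23.
Hasse bound: |23 − (23+1)| = |-1| = 1 ≤ 2√23 ≈ 9.5917 ✓.


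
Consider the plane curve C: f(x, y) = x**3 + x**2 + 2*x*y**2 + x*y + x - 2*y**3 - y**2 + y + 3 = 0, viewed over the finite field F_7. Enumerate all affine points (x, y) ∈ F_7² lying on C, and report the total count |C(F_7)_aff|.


Affine F_7-points: {(1, 1), (1, 4), (1, 6), (2, 1), (3, 0), (3, 1), (3, 5), (4, 4), (4, 6), (5, 3)}; count = 10.

For each of the 49 pairs (x, y) ∈ F_7², evaluate f(x, y) mod 7. Record the zeros.
  x = 0: [0↦3, 1↦1, 2↦6, 3↦6, 4↦3, 5↦6, 6↦3]  zeros at y ∈ ∅
  x = 1: [0↦6, 1↦0, 2↦5, 3↦2, 4↦0, 5↦1, 6↦0]  zeros at y ∈ {1, 4, 6}
  x = 2: [0↦3, 1↦0, 2↦5, 3↦6, 4↦5, 5↦4, 6↦5]  zeros at y ∈ {1}
  x = 3: [0↦0, 1↦0, 2↦5, 3↦3, 4↦3, 5↦0, 6↦3]  zeros at y ∈ {0, 1, 5}
  x = 4: [0↦3, 1↦6, 2↦4, 3↦6, 4↦0, 5↦2, 6↦0]  zeros at y ∈ {4, 6}
  x = 5: [0↦4, 1↦3, 2↦1, 3↦0, 4↦2, 5↦2, 6↦2]  zeros at y ∈ {3}
  x = 6: [0↦2, 1↦4, 2↦2, 3↦5, 4↦1, 5↦6, 6↦1]  zeros at y ∈ ∅
Collecting zeros: affine points = {(1, 1), (1, 4), (1, 6), (2, 1), (3, 0), (3, 1), (3, 5), (4, 4), (4, 6), (5, 3)}.
Total count |C(F_7)_aff| = 10.


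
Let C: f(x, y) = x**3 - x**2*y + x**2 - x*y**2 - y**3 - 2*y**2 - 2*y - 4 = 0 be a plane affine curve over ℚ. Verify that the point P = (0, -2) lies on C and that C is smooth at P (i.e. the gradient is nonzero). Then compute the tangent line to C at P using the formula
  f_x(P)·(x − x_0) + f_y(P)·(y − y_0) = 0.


Tangent line at P: -4*x - 6*y - 12 = 0.

Step 1: f(0, -2) = 0, so P lies on C.
Step 2: partial derivatives
  f_x(x, y) = 3*x**2 - 2*x*y + 2*x - y**2, f_y(x, y) = -x**2 - 2*x*y - 3*y**2 - 4*y - 2.
  f_x(P) = -4, f_y(P) = -6 (gradient nonzero, so P is smooth).
Step 3: tangent line at P: -4·(x − 0) + -6·(y − -2) = 0.
Expanding: -4*x - 6*y - 12 = 0.


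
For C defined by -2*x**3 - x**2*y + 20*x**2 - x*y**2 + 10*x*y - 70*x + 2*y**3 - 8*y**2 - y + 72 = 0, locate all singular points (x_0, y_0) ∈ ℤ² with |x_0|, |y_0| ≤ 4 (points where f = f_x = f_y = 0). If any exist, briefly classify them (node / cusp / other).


Singular points: {(3, 2)}; classification: cusp.

Compute partial derivatives:
  f_x = -6*x**2 - 2*x*y + 40*x - y**2 + 10*y - 70.
  f_y = -x**2 - 2*x*y + 10*x + 6*y**2 - 16*y - 1.
Scan x_0 ∈ {−4, ..., 4}. For each x_0, f_y(x_0, y) is a polynomial in y; find its integer roots y ∈ {−4, ..., 4}, then test f_x and f at those candidates.
  x = -4: f_y(-4, y) = 6*y**2 - 8*y - 57; no integer root y with |y| ≤ 4.
  x = -3: f_y(-3, y) = 6*y**2 - 10*y - 40; no integer root y with |y| ≤ 4.
  x = -2: f_y(-2, y) = 6*y**2 - 12*y - 25; no integer root y with |y| ≤ 4.
  x = -1: f_y(-1, y) = 6*y**2 - 14*y - 12; vanishes at y ∈ {3}. (-1, 3): f_x = -89 ≠ 0.
  x = 0: f_y(0, y) = 6*y**2 - 16*y - 1; no integer root y with |y| ≤ 4.
  x = 1: f_y(1, y) = 6*y**2 - 18*y + 8; no integer root y with |y| ≤ 4.
  x = 2: f_y(2, y) = 6*y**2 - 20*y + 15; no integer root y with |y| ≤ 4.
  x = 3: f_y(3, y) = 6*y**2 - 22*y + 20; vanishes at y ∈ {2}. (3, 2): f_x = 0, f = 0 — SINGULAR.
  x = 4: f_y(4, y) = 6*y**2 - 24*y + 23; no integer root y with |y| ≤ 4.
Only singular point on the grid: (3, 2).
Classify: substitute x = 3 + u, y = 2 + v and expand: f = -2*u**3 - u**2*v - u*v**2 + 2*v**3 + v**2.
No constant or linear terms (consistent with a singular point). Quadratic part: v**2. Cubic part: -2*u**3 - u**2*v - u*v**2 + 2*v**3.
The quadratic part v**2 is a perfect square, so there is a single (double) tangent line v = 0, i.e. y = 2. Restricting the cubic part to that line (v = 0) leaves -2*u**3 ≠ 0, so f is not divisible by v and the branch is v² ≈ 2*u**3 to lowest order — this is a cusp.
Classification: cusp.


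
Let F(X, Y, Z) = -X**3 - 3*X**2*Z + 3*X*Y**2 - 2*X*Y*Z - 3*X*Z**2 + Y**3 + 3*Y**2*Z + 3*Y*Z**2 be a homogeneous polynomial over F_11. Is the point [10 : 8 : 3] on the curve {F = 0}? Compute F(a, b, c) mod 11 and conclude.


F(10,8,3) ≡ 2 (mod 11); P is NOT on the curve.

Evaluate F(10, 8, 3) term-by-term (mod 11).
  -X**3 ↦ -1·1000·1·1 = -1000
  -3*X**2*Z ↦ -3·100·1·3 = -900
  3*X*Y**2 ↦ 3·10·64·1 = 1920
  -2*X*Y*Z ↦ -2·10·8·3 = -480
  -3*X*Z**2 ↦ -3·10·1·9 = -270
  Y**3 ↦ 1·1·512·1 = 512
  3*Y**2*Z ↦ 3·1·64·3 = 576
  3*Y*Z**2 ↦ 3·1·8·9 = 216
Sum: F(10, 8, 3) = (-1000) + (-900) + (1920) + (-480) + (-270) + (512) + (576) + (216) = 574.
Reducing mod 11: 574 ≡ 2 (mod 11).
Since F(a, b, c) ≡ 2 ≠ 0 (mod 11), P does NOT lie on the curve.


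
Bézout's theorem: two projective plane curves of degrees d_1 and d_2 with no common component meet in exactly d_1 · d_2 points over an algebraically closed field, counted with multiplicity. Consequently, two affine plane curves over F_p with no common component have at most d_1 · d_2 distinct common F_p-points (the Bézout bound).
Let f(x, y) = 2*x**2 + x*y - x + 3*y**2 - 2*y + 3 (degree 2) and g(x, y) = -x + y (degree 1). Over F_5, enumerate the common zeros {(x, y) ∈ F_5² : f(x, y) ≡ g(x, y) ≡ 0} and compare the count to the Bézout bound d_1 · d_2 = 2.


Common zeros: ∅; count = 0; Bézout bound = 2.

deg(f) = 2, deg(g) = 1, so Bézout bound = 2.
Scan x ∈ F_5. For each x, list the y ∈ F_5 with f(x, y) ≡ 0 and those with g(x, y) ≡ 0 (mod 5); the common zeros in that column are the intersection.
  x = 0: f ≡ 0 at y ∈ ∅; g ≡ 0 at y ∈ {0}; common: ∅.
  x = 1: f ≡ 0 at y ∈ ∅; g ≡ 0 at y ∈ {1}; common: ∅.
  x = 2: f ≡ 0 at y ∈ ∅; g ≡ 0 at y ∈ {2}; common: ∅.
  x = 3: f ≡ 0 at y ∈ {4}; g ≡ 0 at y ∈ {3}; common: ∅.
  x = 4: f ≡ 0 at y ∈ ∅; g ≡ 0 at y ∈ {4}; common: ∅.
Collecting: common zeros = ∅, so the count is 0.
Comparison with the Bézout bound: 0 ≤ 2 = deg(f)·deg(g), as expected for curves with no common component (the affine F_5-count falls short of the bound because intersections may lie at infinity, over extension fields, or carry multiplicity).


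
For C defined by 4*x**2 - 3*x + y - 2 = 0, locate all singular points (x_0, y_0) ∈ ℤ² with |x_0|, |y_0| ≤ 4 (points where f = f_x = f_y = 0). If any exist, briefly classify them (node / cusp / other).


No singular points in the scanned grid; C is smooth there.

Compute partial derivatives:
  f_x = 8*x - 3.
  f_y = 1.
f_y = 1 is a nonzero constant, so f_y never vanishes: no point (x, y) can satisfy f = f_x = f_y = 0. In particular no (x, y) ∈ {−4, ..., 4}² is singular; the curve is smooth.


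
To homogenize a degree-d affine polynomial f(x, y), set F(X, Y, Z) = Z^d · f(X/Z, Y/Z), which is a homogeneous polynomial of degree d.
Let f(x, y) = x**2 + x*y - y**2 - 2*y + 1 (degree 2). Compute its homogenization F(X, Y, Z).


F(X, Y, Z) = X**2 + X*Y - Y**2 - 2*Y*Z + Z**2

deg(f) = 2.
Substitute x = X/Z, y = Y/Z into f, then multiply by Z^2.
  monomial 1·x^2·y^0 ↦ 1·X^2·Y^0·Z^0.
  monomial 1·x^1·y^1 ↦ 1·X^1·Y^1·Z^0.
  monomial -1·x^0·y^2 ↦ -1·X^0·Y^2·Z^0.
  monomial -2·x^0·y^1 ↦ -2·X^0·Y^1·Z^1.
  monomial 1·x^0·y^0 ↦ 1·X^0·Y^0·Z^2.
Collecting: F(X, Y, Z) = X**2 + X*Y - Y**2 - 2*Y*Z + Z**2.


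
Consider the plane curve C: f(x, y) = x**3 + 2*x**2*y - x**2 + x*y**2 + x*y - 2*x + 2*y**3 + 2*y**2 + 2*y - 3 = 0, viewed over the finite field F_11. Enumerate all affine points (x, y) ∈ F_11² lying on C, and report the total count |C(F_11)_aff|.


Affine F_11-points: {(0, 4), (1, 2), (2, 5), (3, 6), (3, 9), (3, 10), (4, 5), (4, 6), (4, 8), (6, 0), (7, 5), (8, 0), (9, 0)}; count = 13.

For each of the 121 pairs (x, y) ∈ F_11², evaluate f(x, y) mod 11. Record the zeros.
  x = 0: [0↦8, 1↦3, 2↦3, 3↦9, 4↦0, 5↦10, 6↦7, 7↦3, 8↦10, 9↦7, 10↦6]  zeros at y ∈ {4}
  x = 1: [0↦6, 1↦5, 2↦0, 3↦3, 4↦4, 5↦4, 6↦4, 7↦5, 8↦8, 9↦3, 10↦2]  zeros at y ∈ {2}
  x = 2: [0↦8, 1↦4, 2↦9, 3↦2, 4↦6, 5↦0, 6↦7, 7↦6, 8↦9, 9↦6, 10↦9]  zeros at y ∈ {5}
  x = 3: [0↦9, 1↦6, 2↦3, 3↦1, 4↦1, 5↦4, 6↦0, 7↦1, 8↦8, 9↦0, 10↦0]  zeros at y ∈ {6, 9, 10}
  x = 4: [0↦4, 1↦6, 2↦10, 3↦6, 4↦6, 5↦0, 6↦0, 7↦7, 8↦0, 9↦2, 10↦3]  zeros at y ∈ {5, 6, 8}
  x = 5: [0↦10, 1↦10, 2↦3, 3↦1, 4↦5, 5↦5, 6↦2, 7↦8, 8↦2, 9↦7, 10↦2]  zeros at y ∈ ∅
  x = 6: [0↦0, 1↦2, 2↦10, 3↦3, 4↦4, 5↦3, 6↦1, 7↦10, 8↦9, 9↦10, 10↦3]  zeros at y ∈ {0}
  x = 7: [0↦2, 1↦10, 2↦4, 3↦7, 4↦9, 5↦0, 6↦3, 7↦8, 8↦5, 9↦6, 10↦1]  zeros at y ∈ {5}
  x = 8: [0↦0, 1↦7, 2↦2, 3↦8, 4↦4, 5↦2, 6↦3, 7↦8, 8↦7, 9↦1, 10↦2]  zeros at y ∈ {0}
  x = 9: [0↦0, 1↦10, 2↦10, 3↦1, 4↦6, 5↦4, 6↦7, 7↦5, 8↦10, 9↦1, 10↦1]  zeros at y ∈ {0}
  x = 10: [0↦8, 1↦3, 2↦1, 3↦3, 4↦10, 5↦1, 6↦10, 7↦5, 8↦9, 9↦1, 10↦4]  zeros at y ∈ ∅
Collecting zeros: affine points = {(0, 4), (1, 2), (2, 5), (3, 6), (3, 9), (3, 10), (4, 5), (4, 6), (4, 8), (6, 0), (7, 5), (8, 0), (9, 0)}.
Total count |C(F_11)_aff| = 13.


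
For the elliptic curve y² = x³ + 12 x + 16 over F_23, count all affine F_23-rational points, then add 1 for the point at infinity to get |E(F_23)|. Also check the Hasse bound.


Affine points = {(0, 4), (0, 19), (1, 11), (1, 12), (2, 5), (2, 18), (4, 6), (4, 17), (7, 11), (7, 12), (8, 7), (8, 16), (9, 5), (9, 18), (10, 3), (10, 20), (12, 5), (12, 18), (13, 0), (15, 11), (15, 12), (16, 7), (16, 16), (17, 2), (17, 21), (22, 7), (22, 16)}; affine count = 27; |E(F_23)| = 28.

Discriminant check: Δ ∝ 4a³ + 27b² = 4·12³ + 27·16² = 4·1728 + 27·256 ≡ 1 (mod 23). Nonzero ⇒ E is nonsingular.
For each x ∈ F_23, compute rhs = x³ + 12·x + 16 mod 23, then count y ∈ F_23 with y² ≡ rhs.
  x = 0: rhs = 16, matching y values: 4, 19 (2 points).
  x = 1: rhs = 6, matching y values: 11, 12 (2 points).
  x = 2: rhs = 2, matching y values: 5, 18 (2 points).
  x = 3: rhs = 10, matching y values: none (0 points).
  x = 4: rhs = 13, matching y values: 6, 17 (2 points).
  x = 5: rhs = 17, matching y values: none (0 points).
  x = 6: rhs = 5, matching y values: none (0 points).
  x = 7: rhs = 6, matching y values: 11, 12 (2 points).
  x = 8: rhs = 3, matching y values: 7, 16 (2 points).
  x = 9: rhs = 2, matching y values: 5, 18 (2 points).
  x = 10: rhs = 9, matching y values: 3, 20 (2 points).
  x = 11: rhs = 7, matching y values: none (0 points).
  x = 12: rhs = 2, matching y values: 5, 18 (2 points).
  x = 13: rhs = 0, matching y values: 0 (1 points).
  x = 14: rhs = 7, matching y values: none (0 points).
  x = 15: rhs = 6, matching y values: 11, 12 (2 points).
  x = 16: rhs = 3, matching y values: 7, 16 (2 points).
  x = 17: rhs = 4, matching y values: 2, 21 (2 points).
  x = 18: rhs = 15, matching y values: none (0 points).
  x = 19: rhs = 19, matching y values: none (0 points).
  x = 20: rhs = 22, matching y values: none (0 points).
  x = 21: rhs = 7, matching y values: none (0 points).
  x = 22: rhs = 3, matching y values: 7, 16 (2 points).
Total affine count: 27.
Full point count |E(F_23)| = 27 + 1 = 28.
Hasse bound: |28 − (23+1)| = |4| = 4 ≤ 2√23 ≈ 9.5917 ✓.


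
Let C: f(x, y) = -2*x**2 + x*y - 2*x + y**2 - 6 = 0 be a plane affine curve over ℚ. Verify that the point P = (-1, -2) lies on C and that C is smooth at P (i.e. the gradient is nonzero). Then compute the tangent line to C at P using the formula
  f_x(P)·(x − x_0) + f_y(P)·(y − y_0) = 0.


Tangent line at P: -5*y - 10 = 0.

Step 1: f(-1, -2) = 0, so P lies on C.
Step 2: partial derivatives
  f_x(x, y) = -4*x + y - 2, f_y(x, y) = x + 2*y.
  f_x(P) = 0, f_y(P) = -5 (gradient nonzero, so P is smooth).
Step 3: tangent line at P: 0·(x − -1) + -5·(y − -2) = 0.
Expanding: -5*y - 10 = 0.


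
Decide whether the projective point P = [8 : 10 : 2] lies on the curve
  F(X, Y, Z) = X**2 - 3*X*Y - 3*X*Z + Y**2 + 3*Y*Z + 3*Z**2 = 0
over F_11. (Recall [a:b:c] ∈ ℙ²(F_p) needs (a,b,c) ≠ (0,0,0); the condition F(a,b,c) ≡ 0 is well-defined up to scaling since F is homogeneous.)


F(8,10,2) ≡ 3 (mod 11); P is NOT on the curve.

Evaluate F(8, 10, 2) term-by-term (mod 11).
  X**2 ↦ 1·64·1·1 = 64
  -3*X*Y ↦ -3·8·10·1 = -240
  -3*X*Z ↦ -3·8·1·2 = -48
  Y**2 ↦ 1·1·100·1 = 100
  3*Y*Z ↦ 3·1·10·2 = 60
  3*Z**2 ↦ 3·1·1·4 = 12
Sum: F(8, 10, 2) = (64) + (-240) + (-48) + (100) + (60) + (12) = -52.
Reducing mod 11: -52 ≡ 3 (mod 11).
Since F(a, b, c) ≡ 3 ≠ 0 (mod 11), P does NOT lie on the curve.


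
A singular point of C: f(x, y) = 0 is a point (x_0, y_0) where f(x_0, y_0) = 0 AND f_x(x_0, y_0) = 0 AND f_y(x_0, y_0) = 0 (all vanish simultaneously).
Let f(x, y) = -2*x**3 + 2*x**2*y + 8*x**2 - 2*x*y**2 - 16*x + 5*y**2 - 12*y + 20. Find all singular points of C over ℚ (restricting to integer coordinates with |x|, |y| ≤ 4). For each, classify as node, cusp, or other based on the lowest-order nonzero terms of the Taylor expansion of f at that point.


Singular points: {(2, 2)}; classification: cusp.

Compute partial derivatives:
  f_x = -6*x**2 + 4*x*y + 16*x - 2*y**2 - 16.
  f_y = 2*x**2 - 4*x*y + 10*y - 12.
Scan x_0 ∈ {−4, ..., 4}. For each x_0, f_y(x_0, y) is a polynomial in y; find its integer roots y ∈ {−4, ..., 4}, then test f_x and f at those candidates.
  x = -4: f_y(-4, y) = 26*y + 20; no integer root y with |y| ≤ 4.
  x = -3: f_y(-3, y) = 22*y + 6; no integer root y with |y| ≤ 4.
  x = -2: f_y(-2, y) = 18*y - 4; no integer root y with |y| ≤ 4.
  x = -1: f_y(-1, y) = 14*y - 10; no integer root y with |y| ≤ 4.
  x = 0: f_y(0, y) = 10*y - 12; no integer root y with |y| ≤ 4.
  x = 1: f_y(1, y) = 6*y - 10; no integer root y with |y| ≤ 4.
  x = 2: f_y(2, y) = 2*y - 4; vanishes at y ∈ {2}. (2, 2): f_x = 0, f = 0 — SINGULAR.
  x = 3: f_y(3, y) = 6 - 2*y; vanishes at y ∈ {3}. (3, 3): f_x = -4 ≠ 0.
  x = 4: f_y(4, y) = 20 - 6*y; no integer root y with |y| ≤ 4.
Only singular point on the grid: (2, 2).
Classify: substitute x = 2 + u, y = 2 + v and expand: f = -2*u**3 + 2*u**2*v - 2*u*v**2 + v**2.
No constant or linear terms (consistent with a singular point). Quadratic part: v**2. Cubic part: -2*u**3 + 2*u**2*v - 2*u*v**2.
The quadratic part v**2 is a perfect square, so there is a single (double) tangent line v = 0, i.e. y = 2. Restricting the cubic part to that line (v = 0) leaves -2*u**3 ≠ 0, so f is not divisible by v and the branch is v² ≈ 2*u**3 to lowest order — this is a cusp.
Classification: cusp.


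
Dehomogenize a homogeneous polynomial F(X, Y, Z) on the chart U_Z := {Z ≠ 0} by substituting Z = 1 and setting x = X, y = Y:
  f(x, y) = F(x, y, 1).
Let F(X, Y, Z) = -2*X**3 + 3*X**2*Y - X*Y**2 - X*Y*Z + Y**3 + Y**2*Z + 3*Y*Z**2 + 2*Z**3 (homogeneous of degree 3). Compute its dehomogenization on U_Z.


f(x, y) = -2*x**3 + 3*x**2*y - x*y**2 - x*y + y**3 + y**2 + 3*y + 2

On U_Z we set Z = 1. Each monomial c·X^i·Y^j·Z^k in F becomes c·x^i·y^j·1^k = c·x^i·y^j.
Substituting Z = 1: F(X, Y, 1) = -2*x**3 + 3*x**2*y - x*y**2 - x*y + y**3 + y**2 + 3*y + 2.
Note: deg(f) ≤ deg(F) = 3; strict inequality happens when F is divisible by Z (lost terms).


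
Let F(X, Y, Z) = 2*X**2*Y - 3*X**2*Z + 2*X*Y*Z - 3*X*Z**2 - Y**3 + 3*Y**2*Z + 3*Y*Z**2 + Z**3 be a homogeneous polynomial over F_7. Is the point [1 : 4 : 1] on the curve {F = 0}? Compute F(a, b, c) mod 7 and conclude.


F(1,4,1) ≡ 0 (mod 7); P is on the curve.

Evaluate F(1, 4, 1) term-by-term (mod 7).
  2*X**2*Y ↦ 2·1·4·1 = 8
  -3*X**2*Z ↦ -3·1·1·1 = -3
  2*X*Y*Z ↦ 2·1·4·1 = 8
  -3*X*Z**2 ↦ -3·1·1·1 = -3
  -Y**3 ↦ -1·1·64·1 = -64
  3*Y**2*Z ↦ 3·1·16·1 = 48
  3*Y*Z**2 ↦ 3·1·4·1 = 12
  Z**3 ↦ 1·1·1·1 = 1
Sum: F(1, 4, 1) = (8) + (-3) + (8) + (-3) + (-64) + (48) + (12) + (1) = 7.
Reducing mod 7: 7 ≡ 0 (mod 7).
Since F(a, b, c) ≡ 0 (mod 7), P lies on the curve.


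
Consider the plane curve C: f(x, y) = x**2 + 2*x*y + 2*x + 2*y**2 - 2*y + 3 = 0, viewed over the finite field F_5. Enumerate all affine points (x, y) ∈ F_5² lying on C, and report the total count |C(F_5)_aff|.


Affine F_5-points: {(0, 3), (2, 1), (2, 3), (4, 1)}; count = 4.

For each of the 25 pairs (x, y) ∈ F_5², evaluate f(x, y) mod 5. Record the zeros.
  x = 0: [0↦3, 1↦3, 2↦2, 3↦0, 4↦2]  zeros at y ∈ {3}
  x = 1: [0↦1, 1↦3, 2↦4, 3↦4, 4↦3]  zeros at y ∈ ∅
  x = 2: [0↦1, 1↦0, 2↦3, 3↦0, 4↦1]  zeros at y ∈ {1, 3}
  x = 3: [0↦3, 1↦4, 2↦4, 3↦3, 4↦1]  zeros at y ∈ ∅
  x = 4: [0↦2, 1↦0, 2↦2, 3↦3, 4↦3]  zeros at y ∈ {1}
Collecting zeros: affine points = {(0, 3), (2, 1), (2, 3), (4, 1)}.
Total count |C(F_5)_aff| = 4.


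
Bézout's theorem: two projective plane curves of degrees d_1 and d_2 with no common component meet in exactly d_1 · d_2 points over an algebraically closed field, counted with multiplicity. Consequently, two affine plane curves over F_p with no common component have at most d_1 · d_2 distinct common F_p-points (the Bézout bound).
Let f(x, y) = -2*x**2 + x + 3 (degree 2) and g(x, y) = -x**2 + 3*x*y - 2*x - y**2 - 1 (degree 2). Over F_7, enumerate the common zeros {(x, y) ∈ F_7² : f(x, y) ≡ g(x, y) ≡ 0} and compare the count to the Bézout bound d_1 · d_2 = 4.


Common zeros: {(5, 3), (5, 5), (6, 0), (6, 4)}; count = 4; Bézout bound = 4.

deg(f) = 2, deg(g) = 2, so Bézout bound = 4.
Scan x ∈ F_7. For each x, list the y ∈ F_7 with f(x, y) ≡ 0 and those with g(x, y) ≡ 0 (mod 7); the common zeros in that column are the intersection.
  x = 0: f ≡ 0 at y ∈ ∅; g ≡ 0 at y ∈ ∅; common: ∅.
  x = 1: f ≡ 0 at y ∈ ∅; g ≡ 0 at y ∈ {5}; common: ∅.
  x = 2: f ≡ 0 at y ∈ ∅; g ≡ 0 at y ∈ {3}; common: ∅.
  x = 3: f ≡ 0 at y ∈ ∅; g ≡ 0 at y ∈ ∅; common: ∅.
  x = 4: f ≡ 0 at y ∈ ∅; g ≡ 0 at y ∈ {1, 4}; common: ∅.
  x = 5: f ≡ 0 at y ∈ {0, 1, 2, 3, 4, 5, 6}; g ≡ 0 at y ∈ {3, 5}; common: {3, 5}.
  x = 6: f ≡ 0 at y ∈ {0, 1, 2, 3, 4, 5, 6}; g ≡ 0 at y ∈ {0, 4}; common: {0, 4}.
Collecting: common zeros = {(5, 3), (5, 5), (6, 0), (6, 4)}, so the count is 4.
Comparison with the Bézout bound: 4 ≤ 4 = deg(f)·deg(g), as expected for curves with no common component (the bound is attained).


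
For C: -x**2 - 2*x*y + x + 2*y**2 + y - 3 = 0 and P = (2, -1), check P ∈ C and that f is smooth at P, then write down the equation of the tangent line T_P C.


Tangent line at P: -x - 7*y - 5 = 0.

Step 1: f(2, -1) = 0, so P lies on C.
Step 2: partial derivatives
  f_x(x, y) = -2*x - 2*y + 1, f_y(x, y) = -2*x + 4*y + 1.
  f_x(P) = -1, f_y(P) = -7 (gradient nonzero, so P is smooth).
Step 3: tangent line at P: -1·(x − 2) + -7·(y − -1) = 0.
Expanding: -x - 7*y - 5 = 0.


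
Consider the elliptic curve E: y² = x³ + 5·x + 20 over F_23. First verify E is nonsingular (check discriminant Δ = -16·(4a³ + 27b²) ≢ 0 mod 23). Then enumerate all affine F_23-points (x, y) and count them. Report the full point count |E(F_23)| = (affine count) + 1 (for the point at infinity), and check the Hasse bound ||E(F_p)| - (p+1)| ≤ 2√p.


Affine points = {(1, 7), (1, 16), (3, 4), (3, 19), (4, 9), (4, 14), (5, 3), (5, 20), (6, 6), (6, 17), (9, 9), (9, 14), (10, 9), (10, 14), (11, 7), (11, 16), (17, 2), (17, 21), (18, 10), (18, 13), (20, 1), (20, 22), (21, 5), (21, 18)}; affine count = 24; |E(F_23)| = 25.

Discriminant check: Δ ∝ 4a³ + 27b² = 4·5³ + 27·20² = 4·125 + 27·400 ≡ 7 (mod 23). Nonzero ⇒ E is nonsingular.
For each x ∈ F_23, compute rhs = x³ + 5·x + 20 mod 23, then count y ∈ F_23 with y² ≡ rhs.
  x = 0: rhs = 20, matching y values: none (0 points).
  x = 1: rhs = 3, matching y values: 7, 16 (2 points).
  x = 2: rhs = 15, matching y values: none (0 points).
  x = 3: rhs = 16, matching y values: 4, 19 (2 points).
  x = 4: rhs = 12, matching y values: 9, 14 (2 points).
  x = 5: rhs = 9, matching y values: 3, 20 (2 points).
  x = 6: rhs = 13, matching y values: 6, 17 (2 points).
  x = 7: rhs = 7, matching y values: none (0 points).
  x = 8: rhs = 20, matching y values: none (0 points).
  x = 9: rhs = 12, matching y values: 9, 14 (2 points).
  x = 10: rhs = 12, matching y values: 9, 14 (2 points).
  x = 11: rhs = 3, matching y values: 7, 16 (2 points).
  x = 12: rhs = 14, matching y values: none (0 points).
  x = 13: rhs = 5, matching y values: none (0 points).
  x = 14: rhs = 5, matching y values: none (0 points).
  x = 15: rhs = 20, matching y values: none (0 points).
  x = 16: rhs = 10, matching y values: none (0 points).
  x = 17: rhs = 4, matching y values: 2, 21 (2 points).
  x = 18: rhs = 8, matching y values: 10, 13 (2 points).
  x = 19: rhs = 5, matching y values: none (0 points).
  x = 20: rhs = 1, matching y values: 1, 22 (2 points).
  x = 21: rhs = 2, matching y values: 5, 18 (2 points).
  x = 22: rhs = 14, matching y values: none (0 points).
Total affine count: 24.
Full point count |E(F_23)| = 24 + 1 = 25.
Hasse bound: |25 − (23+1)| = |1| = 1 ≤ 2√23 ≈ 9.5917 ✓.


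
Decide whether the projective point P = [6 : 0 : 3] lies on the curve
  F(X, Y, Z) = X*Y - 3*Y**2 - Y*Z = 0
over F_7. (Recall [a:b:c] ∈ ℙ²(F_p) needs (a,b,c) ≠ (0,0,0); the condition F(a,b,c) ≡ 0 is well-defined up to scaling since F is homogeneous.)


F(6,0,3) ≡ 0 (mod 7); P is on the curve.

Evaluate F(6, 0, 3) term-by-term (mod 7).
  X*Y ↦ 1·6·0·1 = 0
  -3*Y**2 ↦ -3·1·0·1 = 0
  -Y*Z ↦ -1·1·0·3 = 0
Sum: F(6, 0, 3) = (0) + (0) + (0) = 0.
Reducing mod 7: 0 ≡ 0 (mod 7).
Since F(a, b, c) ≡ 0 (mod 7), P lies on the curve.


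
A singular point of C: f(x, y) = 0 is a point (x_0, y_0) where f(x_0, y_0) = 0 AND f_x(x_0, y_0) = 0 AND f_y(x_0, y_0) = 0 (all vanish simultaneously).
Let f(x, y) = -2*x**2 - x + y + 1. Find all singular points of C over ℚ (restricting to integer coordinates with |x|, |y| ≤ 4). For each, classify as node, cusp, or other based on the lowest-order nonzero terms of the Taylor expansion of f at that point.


No singular points in the scanned grid; C is smooth there.

Compute partial derivatives:
  f_x = -4*x - 1.
  f_y = 1.
f_y = 1 is a nonzero constant, so f_y never vanishes: no point (x, y) can satisfy f = f_x = f_y = 0. In particular no (x, y) ∈ {−4, ..., 4}² is singular; the curve is smooth.


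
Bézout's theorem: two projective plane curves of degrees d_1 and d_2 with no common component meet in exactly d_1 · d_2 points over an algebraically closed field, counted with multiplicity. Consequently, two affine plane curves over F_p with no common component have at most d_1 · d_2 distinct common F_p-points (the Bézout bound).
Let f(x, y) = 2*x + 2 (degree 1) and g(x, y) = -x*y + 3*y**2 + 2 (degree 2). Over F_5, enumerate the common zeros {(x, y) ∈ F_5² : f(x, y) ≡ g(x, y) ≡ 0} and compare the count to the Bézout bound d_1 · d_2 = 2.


Common zeros: ∅; count = 0; Bézout bound = 2.

deg(f) = 1, deg(g) = 2, so Bézout bound = 2.
Scan x ∈ F_5. For each x, list the y ∈ F_5 with f(x, y) ≡ 0 and those with g(x, y) ≡ 0 (mod 5); the common zeros in that column are the intersection.
  x = 0: f ≡ 0 at y ∈ ∅; g ≡ 0 at y ∈ {1, 4}; common: ∅.
  x = 1: f ≡ 0 at y ∈ ∅; g ≡ 0 at y ∈ ∅; common: ∅.
  x = 2: f ≡ 0 at y ∈ ∅; g ≡ 0 at y ∈ {2}; common: ∅.
  x = 3: f ≡ 0 at y ∈ ∅; g ≡ 0 at y ∈ {3}; common: ∅.
  x = 4: f ≡ 0 at y ∈ {0, 1, 2, 3, 4}; g ≡ 0 at y ∈ ∅; common: ∅.
Collecting: common zeros = ∅, so the count is 0.
Comparison with the Bézout bound: 0 ≤ 2 = deg(f)·deg(g), as expected for curves with no common component (the affine F_5-count falls short of the bound because intersections may lie at infinity, over extension fields, or carry multiplicity).


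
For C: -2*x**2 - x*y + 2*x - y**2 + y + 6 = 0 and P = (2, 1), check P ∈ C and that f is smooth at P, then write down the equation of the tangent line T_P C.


Tangent line at P: -7*x - 3*y + 17 = 0.

Step 1: f(2, 1) = 0, so P lies on C.
Step 2: partial derivatives
  f_x(x, y) = -4*x - y + 2, f_y(x, y) = -x - 2*y + 1.
  f_x(P) = -7, f_y(P) = -3 (gradient nonzero, so P is smooth).
Step 3: tangent line at P: -7·(x − 2) + -3·(y − 1) = 0.
Expanding: -7*x - 3*y + 17 = 0.


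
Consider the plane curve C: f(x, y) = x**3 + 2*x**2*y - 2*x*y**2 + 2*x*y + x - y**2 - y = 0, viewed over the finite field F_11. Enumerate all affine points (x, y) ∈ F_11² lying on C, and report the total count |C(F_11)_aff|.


Affine F_11-points: {(0, 0), (0, 10), (1, 6), (3, 9), (3, 10), (4, 2), (4, 6), (5, 6), (10, 2), (10, 10)}; count = 10.

For each of the 121 pairs (x, y) ∈ F_11², evaluate f(x, y) mod 11. Record the zeros.
  x = 0: [0↦0, 1↦9, 2↦5, 3↦10, 4↦2, 5↦3, 6↦2, 7↦10, 8↦5, 9↦9, 10↦0]  zeros at y ∈ {0, 10}
  x = 1: [0↦2, 1↦2, 2↦7, 3↦6, 4↦10, 5↦8, 6↦0, 7↦8, 8↦10, 9↦6, 10↦7]  zeros at y ∈ {6}
  x = 2: [0↦10, 1↦5, 2↦1, 3↦9, 4↦7, 5↦6, 6↦6, 7↦7, 8↦9, 9↦1, 10↦5]  zeros at y ∈ ∅
  x = 3: [0↦8, 1↦2, 2↦4, 3↦3, 4↦10, 5↦3, 6↦4, 7↦2, 8↦8, 9↦0, 10↦0]  zeros at y ∈ {9, 10}
  x = 4: [0↦2, 1↦10, 2↦0, 3↦5, 4↦3, 5↦5, 6↦0, 7↦10, 8↦2, 9↦9, 10↦9]  zeros at y ∈ {2, 6}
  x = 5: [0↦9, 1↦2, 2↦6, 3↦10, 4↦3, 5↦7, 6↦0, 7↦4, 8↦8, 9↦1, 10↦5]  zeros at y ∈ {6}
  x = 6: [0↦2, 1↦6, 2↦6, 3↦2, 4↦5, 5↦4, 6↦10, 7↦1, 8↦10, 9↦4, 10↦5]  zeros at y ∈ ∅
  x = 7: [0↦9, 1↦6, 2↦6, 3↦9, 4↦4, 5↦2, 6↦3, 7↦7, 8↦3, 9↦2, 10↦4]  zeros at y ∈ ∅
  x = 8: [0↦3, 1↦8, 2↦1, 3↦4, 4↦6, 5↦7, 6↦7, 7↦6, 8↦4, 9↦1, 10↦8]  zeros at y ∈ ∅
  x = 9: [0↦1, 1↦7, 2↦8, 3↦4, 4↦6, 5↦3, 6↦6, 7↦4, 8↦8, 9↦7, 10↦1]  zeros at y ∈ ∅
  x = 10: [0↦9, 1↦9, 2↦0, 3↦4, 4↦10, 5↦7, 6↦6, 7↦7, 8↦10, 9↦4, 10↦0]  zeros at y ∈ {2, 10}
Collecting zeros: affine points = {(0, 0), (0, 10), (1, 6), (3, 9), (3, 10), (4, 2), (4, 6), (5, 6), (10, 2), (10, 10)}.
Total count |C(F_11)_aff| = 10.


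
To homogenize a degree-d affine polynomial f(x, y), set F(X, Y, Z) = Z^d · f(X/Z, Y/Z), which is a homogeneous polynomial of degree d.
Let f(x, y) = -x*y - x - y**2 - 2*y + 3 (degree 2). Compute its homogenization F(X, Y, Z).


F(X, Y, Z) = -X*Y - X*Z - Y**2 - 2*Y*Z + 3*Z**2

deg(f) = 2.
Substitute x = X/Z, y = Y/Z into f, then multiply by Z^2.
  monomial -1·x^1·y^1 ↦ -1·X^1·Y^1·Z^0.
  monomial -1·x^1·y^0 ↦ -1·X^1·Y^0·Z^1.
  monomial -1·x^0·y^2 ↦ -1·X^0·Y^2·Z^0.
  monomial -2·x^0·y^1 ↦ -2·X^0·Y^1·Z^1.
  monomial 3·x^0·y^0 ↦ 3·X^0·Y^0·Z^2.
Collecting: F(X, Y, Z) = -X*Y - X*Z - Y**2 - 2*Y*Z + 3*Z**2.


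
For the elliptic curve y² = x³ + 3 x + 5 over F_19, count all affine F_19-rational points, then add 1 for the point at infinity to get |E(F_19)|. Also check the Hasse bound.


Affine points = {(0, 9), (0, 10), (1, 3), (1, 16), (2, 0), (4, 9), (4, 10), (6, 7), (6, 12), (8, 3), (8, 16), (9, 1), (9, 18), (10, 3), (10, 16), (11, 1), (11, 18), (14, 6), (14, 13), (15, 9), (15, 10), (16, 8), (16, 11), (18, 1), (18, 18)}; affine count = 25; |E(F_19)| = 26.

Discriminant check: Δ ∝ 4a³ + 27b² = 4·3³ + 27·5² = 4·27 + 27·25 ≡ 4 (mod 19). Nonzero ⇒ E is nonsingular.
For each x ∈ F_19, compute rhs = x³ + 3·x + 5 mod 19, then count y ∈ F_19 with y² ≡ rhs.
  x = 0: rhs = 5, matching y values: 9, 10 (2 points).
  x = 1: rhs = 9, matching y values: 3, 16 (2 points).
  x = 2: rhs = 0, matching y values: 0 (1 points).
  x = 3: rhs = 3, matching y values: none (0 points).
  x = 4: rhs = 5, matching y values: 9, 10 (2 points).
  x = 5: rhs = 12, matching y values: none (0 points).
  x = 6: rhs = 11, matching y values: 7, 12 (2 points).
  x = 7: rhs = 8, matching y values: none (0 points).
  x = 8: rhs = 9, matching y values: 3, 16 (2 points).
  x = 9: rhs = 1, matching y values: 1, 18 (2 points).
  x = 10: rhs = 9, matching y values: 3, 16 (2 points).
  x = 11: rhs = 1, matching y values: 1, 18 (2 points).
  x = 12: rhs = 2, matching y values: none (0 points).
  x = 13: rhs = 18, matching y values: none (0 points).
  x = 14: rhs = 17, matching y values: 6, 13 (2 points).
  x = 15: rhs = 5, matching y values: 9, 10 (2 points).
  x = 16: rhs = 7, matching y values: 8, 11 (2 points).
  x = 17: rhs = 10, matching y values: none (0 points).
  x = 18: rhs = 1, matching y values: 1, 18 (2 points).
Total affine count: 25.
Full point count |E(F_19)| = 25 + 1 = 26.
Hasse bound: |26 − (19+1)| = |6| = 6 ≤ 2√19 ≈ 8.7178 ✓.


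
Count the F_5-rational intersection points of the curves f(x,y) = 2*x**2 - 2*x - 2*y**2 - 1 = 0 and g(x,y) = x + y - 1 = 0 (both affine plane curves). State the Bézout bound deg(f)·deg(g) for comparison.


Common zeros: {(4, 2)}; count = 1; Bézout bound = 2.

deg(f) = 2, deg(g) = 1, so Bézout bound = 2.
Scan x ∈ F_5. For each x, list the y ∈ F_5 with f(x, y) ≡ 0 and those with g(x, y) ≡ 0 (mod 5); the common zeros in that column are the intersection.
  x = 0: f ≡ 0 at y ∈ ∅; g ≡ 0 at y ∈ {1}; common: ∅.
  x = 1: f ≡ 0 at y ∈ ∅; g ≡ 0 at y ∈ {0}; common: ∅.
  x = 2: f ≡ 0 at y ∈ {2, 3}; g ≡ 0 at y ∈ {4}; common: ∅.
  x = 3: f ≡ 0 at y ∈ ∅; g ≡ 0 at y ∈ {3}; common: ∅.
  x = 4: f ≡ 0 at y ∈ {2, 3}; g ≡ 0 at y ∈ {2}; common: {2}.
Collecting: common zeros = {(4, 2)}, so the count is 1.
Comparison with the Bézout bound: 1 ≤ 2 = deg(f)·deg(g), as expected for curves with no common component (the affine F_5-count falls short of the bound because intersections may lie at infinity, over extension fields, or carry multiplicity).


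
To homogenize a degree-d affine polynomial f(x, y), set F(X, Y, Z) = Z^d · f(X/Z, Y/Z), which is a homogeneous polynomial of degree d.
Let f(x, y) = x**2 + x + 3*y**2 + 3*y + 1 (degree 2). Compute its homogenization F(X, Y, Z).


F(X, Y, Z) = X**2 + X*Z + 3*Y**2 + 3*Y*Z + Z**2

deg(f) = 2.
Substitute x = X/Z, y = Y/Z into f, then multiply by Z^2.
  monomial 1·x^2·y^0 ↦ 1·X^2·Y^0·Z^0.
  monomial 1·x^1·y^0 ↦ 1·X^1·Y^0·Z^1.
  monomial 3·x^0·y^2 ↦ 3·X^0·Y^2·Z^0.
  monomial 3·x^0·y^1 ↦ 3·X^0·Y^1·Z^1.
  monomial 1·x^0·y^0 ↦ 1·X^0·Y^0·Z^2.
Collecting: F(X, Y, Z) = X**2 + X*Z + 3*Y**2 + 3*Y*Z + Z**2.


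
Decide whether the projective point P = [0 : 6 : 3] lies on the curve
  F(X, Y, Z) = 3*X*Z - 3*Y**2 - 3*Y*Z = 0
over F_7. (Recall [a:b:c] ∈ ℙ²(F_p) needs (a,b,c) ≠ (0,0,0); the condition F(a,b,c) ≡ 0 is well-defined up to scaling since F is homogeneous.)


F(0,6,3) ≡ 6 (mod 7); P is NOT on the curve.

Evaluate F(0, 6, 3) term-by-term (mod 7).
  3*X*Z ↦ 3·0·1·3 = 0
  -3*Y**2 ↦ -3·1·36·1 = -108
  -3*Y*Z ↦ -3·1·6·3 = -54
Sum: F(0, 6, 3) = (0) + (-108) + (-54) = -162.
Reducing mod 7: -162 ≡ 6 (mod 7).
Since F(a, b, c) ≡ 6 ≠ 0 (mod 7), P does NOT lie on the curve.


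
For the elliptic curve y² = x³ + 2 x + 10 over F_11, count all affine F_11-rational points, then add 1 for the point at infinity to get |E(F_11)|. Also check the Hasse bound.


Affine points = {(2, 0), (4, 4), (4, 7), (7, 2), (7, 9), (9, 3), (9, 8)}; affine count = 7; |E(F_11)| = 8.

Discriminant check: Δ ∝ 4a³ + 27b² = 4·2³ + 27·10² = 4·8 + 27·100 ≡ 4 (mod 11). Nonzero ⇒ E is nonsingular.
For each x ∈ F_11, compute rhs = x³ + 2·x + 10 mod 11, then count y ∈ F_11 with y² ≡ rhs.
  x = 0: rhs = 10, matching y values: none (0 points).
  x = 1: rhs = 2, matching y values: none (0 points).
  x = 2: rhs = 0, matching y values: 0 (1 points).
  x = 3: rhs = 10, matching y values: none (0 points).
  x = 4: rhs = 5, matching y values: 4, 7 (2 points).
  x = 5: rhs = 2, matching y values: none (0 points).
  x = 6: rhs = 7, matching y values: none (0 points).
  x = 7: rhs = 4, matching y values: 2, 9 (2 points).
  x = 8: rhs = 10, matching y values: none (0 points).
  x = 9: rhs = 9, matching y values: 3, 8 (2 points).
  x = 10: rhs = 7, matching y values: none (0 points).
Total affine count: 7.
Full point count |E(F_11)| = 7 + 1 = 8.
Hasse bound: |8 − (11+1)| = |-4| = 4 ≤ 2√11 ≈ 6.6332 ✓.


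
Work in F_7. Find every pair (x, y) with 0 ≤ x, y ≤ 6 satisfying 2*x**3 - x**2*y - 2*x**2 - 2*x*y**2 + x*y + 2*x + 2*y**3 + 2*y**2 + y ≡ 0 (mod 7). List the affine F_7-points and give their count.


Affine F_7-points: {(0, 0), (3, 0), (3, 1), (5, 0), (6, 4)}; count = 5.

For each of the 49 pairs (x, y) ∈ F_7², evaluate f(x, y) mod 7. Record the zeros.
  x = 0: [0↦0, 1↦5, 2↦5, 3↦5, 4↦3, 5↦4, 6↦6]  zeros at y ∈ {0}
  x = 1: [0↦2, 1↦5, 2↦6, 3↦3, 4↦1, 5↦5, 6↦6]  zeros at y ∈ ∅
  x = 2: [0↦5, 1↦4, 2↦4, 3↦3, 4↦6, 5↦4, 6↦2]  zeros at y ∈ ∅
  x = 3: [0↦0, 1↦0, 2↦4, 3↦3, 4↦2, 5↦6, 6↦6]  zeros at y ∈ {0, 1}
  x = 4: [0↦6, 1↦5, 2↦4, 3↦1, 4↦1, 5↦2, 6↦2]  zeros at y ∈ ∅
  x = 5: [0↦0, 1↦3, 2↦2, 3↦2, 4↦1, 5↦4, 6↦2]  zeros at y ∈ {0}
  x = 6: [0↦1, 1↦6, 2↦3, 3↦4, 4↦0, 5↦3, 6↦4]  zeros at y ∈ {4}
Collecting zeros: affine points = {(0, 0), (3, 0), (3, 1), (5, 0), (6, 4)}.
Total count |C(F_7)_aff| = 5.


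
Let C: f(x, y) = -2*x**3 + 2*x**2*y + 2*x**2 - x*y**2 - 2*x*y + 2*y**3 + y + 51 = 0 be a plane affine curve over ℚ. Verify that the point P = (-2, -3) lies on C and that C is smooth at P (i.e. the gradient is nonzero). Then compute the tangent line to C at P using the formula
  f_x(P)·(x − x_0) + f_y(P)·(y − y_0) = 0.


Tangent line at P: -11*x + 55*y + 143 = 0.

Step 1: f(-2, -3) = 0, so P lies on C.
Step 2: partial derivatives
  f_x(x, y) = -6*x**2 + 4*x*y + 4*x - y**2 - 2*y, f_y(x, y) = 2*x**2 - 2*x*y - 2*x + 6*y**2 + 1.
  f_x(P) = -11, f_y(P) = 55 (gradient nonzero, so P is smooth).
Step 3: tangent line at P: -11·(x − -2) + 55·(y − -3) = 0.
Expanding: -11*x + 55*y + 143 = 0.


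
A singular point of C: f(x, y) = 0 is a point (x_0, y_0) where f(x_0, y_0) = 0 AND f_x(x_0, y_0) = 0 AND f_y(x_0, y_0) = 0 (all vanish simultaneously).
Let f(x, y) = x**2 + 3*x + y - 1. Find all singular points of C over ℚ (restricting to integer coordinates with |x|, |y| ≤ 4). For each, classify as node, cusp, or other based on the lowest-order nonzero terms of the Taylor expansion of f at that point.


No singular points in the scanned grid; C is smooth there.

Compute partial derivatives:
  f_x = 2*x + 3.
  f_y = 1.
f_y = 1 is a nonzero constant, so f_y never vanishes: no point (x, y) can satisfy f = f_x = f_y = 0. In particular no (x, y) ∈ {−4, ..., 4}² is singular; the curve is smooth.


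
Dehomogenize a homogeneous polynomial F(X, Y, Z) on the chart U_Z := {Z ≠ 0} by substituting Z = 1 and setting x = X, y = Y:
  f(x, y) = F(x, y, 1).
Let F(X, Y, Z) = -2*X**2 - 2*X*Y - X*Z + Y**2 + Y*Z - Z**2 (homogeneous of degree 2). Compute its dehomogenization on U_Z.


f(x, y) = -2*x**2 - 2*x*y - x + y**2 + y - 1

On U_Z we set Z = 1. Each monomial c·X^i·Y^j·Z^k in F becomes c·x^i·y^j·1^k = c·x^i·y^j.
Substituting Z = 1: F(X, Y, 1) = -2*x**2 - 2*x*y - x + y**2 + y - 1.
Note: deg(f) ≤ deg(F) = 2; strict inequality happens when F is divisible by Z (lost terms).


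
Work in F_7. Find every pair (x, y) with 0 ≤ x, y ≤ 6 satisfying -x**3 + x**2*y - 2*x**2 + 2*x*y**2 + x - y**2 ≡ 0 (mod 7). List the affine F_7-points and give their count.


Affine F_7-points: {(0, 0), (1, 1), (1, 5), (2, 0), (2, 1), (3, 0), (3, 1), (4, 4), (5, 2), (5, 3)}; count = 10.

For each of the 49 pairs (x, y) ∈ F_7², evaluate f(x, y) mod 7. Record the zeros.
  x = 0: [0↦0, 1↦6, 2↦3, 3↦5, 4↦5, 5↦3, 6↦6]  zeros at y ∈ {0}
  x = 1: [0↦5, 1↦0, 2↦4, 3↦3, 4↦4, 5↦0, 6↦5]  zeros at y ∈ {1, 5}
  x = 2: [0↦0, 1↦0, 2↦6, 3↦4, 4↦1, 5↦4, 6↦6]  zeros at y ∈ {0, 1}
  x = 3: [0↦0, 1↦0, 2↦3, 3↦2, 4↦4, 5↦2, 6↦3]  zeros at y ∈ {0, 1}
  x = 4: [0↦6, 1↦1, 2↦3, 3↦5, 4↦0, 5↦2, 6↦4]  zeros at y ∈ {4}
  x = 5: [0↦5, 1↦4, 2↦0, 3↦0, 4↦4, 5↦5, 6↦3]  zeros at y ∈ {2, 3}
  x = 6: [0↦5, 1↦3, 2↦2, 3↦2, 4↦3, 5↦5, 6↦1]  zeros at y ∈ ∅
Collecting zeros: affine points = {(0, 0), (1, 1), (1, 5), (2, 0), (2, 1), (3, 0), (3, 1), (4, 4), (5, 2), (5, 3)}.
Total count |C(F_7)_aff| = 10.
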